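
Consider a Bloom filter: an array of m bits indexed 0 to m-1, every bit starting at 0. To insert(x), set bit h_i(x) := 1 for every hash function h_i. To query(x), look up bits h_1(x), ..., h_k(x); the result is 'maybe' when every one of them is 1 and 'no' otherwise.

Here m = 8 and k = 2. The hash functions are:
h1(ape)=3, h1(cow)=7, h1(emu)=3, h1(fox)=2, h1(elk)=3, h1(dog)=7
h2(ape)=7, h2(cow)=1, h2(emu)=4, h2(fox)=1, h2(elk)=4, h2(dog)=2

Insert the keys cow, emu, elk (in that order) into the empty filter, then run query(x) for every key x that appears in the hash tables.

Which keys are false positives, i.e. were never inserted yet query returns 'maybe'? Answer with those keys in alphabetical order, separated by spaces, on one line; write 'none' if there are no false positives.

Answer: ape

Derivation:
Start: bits=00000000
After insert 'cow': sets bits 1 7 -> bits=01000001
After insert 'emu': sets bits 3 4 -> bits=01011001
After insert 'elk': sets bits 3 4 -> bits=01011001
Not inserted: ape dog fox — query each against bits=01011001:
query ape: checks bit3=1, bit7=1 (all 1) -> maybe => FALSE POSITIVE
query dog: checks bit2=0, bit7=1 (has a 0) -> no => not a false positive
query fox: checks bit1=1, bit2=0 (has a 0) -> no => not a false positive
False positives (alphabetical): ape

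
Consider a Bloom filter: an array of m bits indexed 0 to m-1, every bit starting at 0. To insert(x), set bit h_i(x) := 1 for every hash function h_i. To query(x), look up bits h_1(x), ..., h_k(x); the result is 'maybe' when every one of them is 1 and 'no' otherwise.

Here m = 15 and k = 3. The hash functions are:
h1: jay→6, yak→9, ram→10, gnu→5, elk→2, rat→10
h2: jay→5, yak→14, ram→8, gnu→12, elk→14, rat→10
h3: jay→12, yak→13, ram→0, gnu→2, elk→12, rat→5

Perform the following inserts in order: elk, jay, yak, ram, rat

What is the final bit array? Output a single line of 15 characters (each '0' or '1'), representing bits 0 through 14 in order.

Answer: 101001101110111

Derivation:
Start: bits=000000000000000
After insert 'elk': sets bits 2 12 14 -> bits=001000000000101
After insert 'jay': sets bits 5 6 12 -> bits=001001100000101
After insert 'yak': sets bits 9 13 14 -> bits=001001100100111
After insert 'ram': sets bits 0 8 10 -> bits=101001101110111
After insert 'rat': sets bits 5 10 -> bits=101001101110111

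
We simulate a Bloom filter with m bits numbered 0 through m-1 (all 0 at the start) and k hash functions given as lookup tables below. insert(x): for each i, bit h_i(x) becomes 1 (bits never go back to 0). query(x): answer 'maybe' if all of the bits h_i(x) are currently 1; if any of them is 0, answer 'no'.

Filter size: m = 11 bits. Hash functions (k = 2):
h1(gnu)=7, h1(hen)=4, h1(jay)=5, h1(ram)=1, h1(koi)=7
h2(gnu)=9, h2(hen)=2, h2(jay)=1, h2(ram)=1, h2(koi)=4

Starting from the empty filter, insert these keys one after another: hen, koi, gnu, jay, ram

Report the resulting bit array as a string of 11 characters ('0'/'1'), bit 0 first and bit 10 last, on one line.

Start: bits=00000000000
After insert 'hen': sets bits 2 4 -> bits=00101000000
After insert 'koi': sets bits 4 7 -> bits=00101001000
After insert 'gnu': sets bits 7 9 -> bits=00101001010
After insert 'jay': sets bits 1 5 -> bits=01101101010
After insert 'ram': sets bits 1 -> bits=01101101010

Answer: 01101101010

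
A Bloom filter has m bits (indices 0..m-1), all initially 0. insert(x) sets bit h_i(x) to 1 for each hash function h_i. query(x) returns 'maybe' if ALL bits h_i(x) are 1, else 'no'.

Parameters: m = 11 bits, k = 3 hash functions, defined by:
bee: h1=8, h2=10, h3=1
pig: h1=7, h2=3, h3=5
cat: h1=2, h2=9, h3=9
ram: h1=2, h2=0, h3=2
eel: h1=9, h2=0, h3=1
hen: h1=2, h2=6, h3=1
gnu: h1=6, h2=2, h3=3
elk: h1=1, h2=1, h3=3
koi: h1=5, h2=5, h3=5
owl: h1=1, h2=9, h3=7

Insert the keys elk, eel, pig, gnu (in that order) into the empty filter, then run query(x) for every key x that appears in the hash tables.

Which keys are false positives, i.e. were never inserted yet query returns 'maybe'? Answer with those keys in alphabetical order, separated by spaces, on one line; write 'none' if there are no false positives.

Start: bits=00000000000
After insert 'elk': sets bits 1 3 -> bits=01010000000
After insert 'eel': sets bits 0 1 9 -> bits=11010000010
After insert 'pig': sets bits 3 5 7 -> bits=11010101010
After insert 'gnu': sets bits 2 3 6 -> bits=11110111010
Not inserted: bee cat hen koi owl ram — query each against bits=11110111010:
query bee: checks bit1=1, bit8=0, bit10=0 (has a 0) -> no => not a false positive
query cat: checks bit2=1, bit9=1 (all 1) -> maybe => FALSE POSITIVE
query hen: checks bit1=1, bit2=1, bit6=1 (all 1) -> maybe => FALSE POSITIVE
query koi: checks bit5=1 (all 1) -> maybe => FALSE POSITIVE
query owl: checks bit1=1, bit7=1, bit9=1 (all 1) -> maybe => FALSE POSITIVE
query ram: checks bit0=1, bit2=1 (all 1) -> maybe => FALSE POSITIVE
False positives (alphabetical): cat hen koi owl ram

Answer: cat hen koi owl ram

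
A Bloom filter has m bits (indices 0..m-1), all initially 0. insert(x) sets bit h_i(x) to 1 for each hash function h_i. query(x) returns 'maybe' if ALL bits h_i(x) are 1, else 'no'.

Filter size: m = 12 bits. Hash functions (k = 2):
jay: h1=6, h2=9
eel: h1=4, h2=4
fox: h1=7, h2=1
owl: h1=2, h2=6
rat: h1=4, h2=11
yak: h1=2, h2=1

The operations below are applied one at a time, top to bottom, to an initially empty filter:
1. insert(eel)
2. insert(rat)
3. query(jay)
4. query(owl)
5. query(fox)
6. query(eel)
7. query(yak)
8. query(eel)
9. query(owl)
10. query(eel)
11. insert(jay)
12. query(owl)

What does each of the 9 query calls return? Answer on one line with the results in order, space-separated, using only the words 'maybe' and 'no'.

Start: bits=000000000000
Op 1: insert eel -> sets bits 4 -> bits=000010000000
Op 2: insert rat -> sets bits 4 11 -> bits=000010000001
Op 3: query jay -> checks bit6=0, bit9=0 (has a 0) -> no
Op 4: query owl -> checks bit2=0, bit6=0 (has a 0) -> no
Op 5: query fox -> checks bit1=0, bit7=0 (has a 0) -> no
Op 6: query eel -> checks bit4=1 (all 1) -> maybe
Op 7: query yak -> checks bit1=0, bit2=0 (has a 0) -> no
Op 8: query eel -> checks bit4=1 (all 1) -> maybe
Op 9: query owl -> checks bit2=0, bit6=0 (has a 0) -> no
Op 10: query eel -> checks bit4=1 (all 1) -> maybe
Op 11: insert jay -> sets bits 6 9 -> bits=000010100101
Op 12: query owl -> checks bit2=0, bit6=1 (has a 0) -> no
Query results in order: no no no maybe no maybe no maybe no

Answer: no no no maybe no maybe no maybe no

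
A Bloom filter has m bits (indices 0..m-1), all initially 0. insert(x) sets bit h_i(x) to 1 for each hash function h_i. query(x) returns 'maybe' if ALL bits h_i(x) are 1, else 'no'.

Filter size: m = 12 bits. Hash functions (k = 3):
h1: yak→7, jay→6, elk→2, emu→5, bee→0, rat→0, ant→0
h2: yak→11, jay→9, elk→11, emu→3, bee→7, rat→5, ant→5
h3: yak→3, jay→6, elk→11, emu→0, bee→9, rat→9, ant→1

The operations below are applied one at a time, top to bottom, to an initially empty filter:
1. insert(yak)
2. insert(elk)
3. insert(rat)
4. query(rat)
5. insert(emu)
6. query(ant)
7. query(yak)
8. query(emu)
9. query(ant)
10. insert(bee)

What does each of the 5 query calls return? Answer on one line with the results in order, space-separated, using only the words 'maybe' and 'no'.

Start: bits=000000000000
Op 1: insert yak -> sets bits 3 7 11 -> bits=000100010001
Op 2: insert elk -> sets bits 2 11 -> bits=001100010001
Op 3: insert rat -> sets bits 0 5 9 -> bits=101101010101
Op 4: query rat -> checks bit0=1, bit5=1, bit9=1 (all 1) -> maybe
Op 5: insert emu -> sets bits 0 3 5 -> bits=101101010101
Op 6: query ant -> checks bit0=1, bit1=0, bit5=1 (has a 0) -> no
Op 7: query yak -> checks bit3=1, bit7=1, bit11=1 (all 1) -> maybe
Op 8: query emu -> checks bit0=1, bit3=1, bit5=1 (all 1) -> maybe
Op 9: query ant -> checks bit0=1, bit1=0, bit5=1 (has a 0) -> no
Op 10: insert bee -> sets bits 0 7 9 -> bits=101101010101
Query results in order: maybe no maybe maybe no

Answer: maybe no maybe maybe no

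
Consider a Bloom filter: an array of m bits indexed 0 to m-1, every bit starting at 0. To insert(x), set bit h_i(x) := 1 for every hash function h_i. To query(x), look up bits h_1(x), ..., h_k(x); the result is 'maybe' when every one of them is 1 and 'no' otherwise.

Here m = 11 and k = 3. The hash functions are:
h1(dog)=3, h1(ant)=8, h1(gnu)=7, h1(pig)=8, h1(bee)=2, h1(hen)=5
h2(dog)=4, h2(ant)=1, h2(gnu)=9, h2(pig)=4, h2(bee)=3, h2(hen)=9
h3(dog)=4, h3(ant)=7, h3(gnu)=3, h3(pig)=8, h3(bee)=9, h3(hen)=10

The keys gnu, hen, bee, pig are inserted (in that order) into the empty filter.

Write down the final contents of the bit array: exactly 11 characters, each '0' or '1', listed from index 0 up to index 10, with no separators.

Start: bits=00000000000
After insert 'gnu': sets bits 3 7 9 -> bits=00010001010
After insert 'hen': sets bits 5 9 10 -> bits=00010101011
After insert 'bee': sets bits 2 3 9 -> bits=00110101011
After insert 'pig': sets bits 4 8 -> bits=00111101111

Answer: 00111101111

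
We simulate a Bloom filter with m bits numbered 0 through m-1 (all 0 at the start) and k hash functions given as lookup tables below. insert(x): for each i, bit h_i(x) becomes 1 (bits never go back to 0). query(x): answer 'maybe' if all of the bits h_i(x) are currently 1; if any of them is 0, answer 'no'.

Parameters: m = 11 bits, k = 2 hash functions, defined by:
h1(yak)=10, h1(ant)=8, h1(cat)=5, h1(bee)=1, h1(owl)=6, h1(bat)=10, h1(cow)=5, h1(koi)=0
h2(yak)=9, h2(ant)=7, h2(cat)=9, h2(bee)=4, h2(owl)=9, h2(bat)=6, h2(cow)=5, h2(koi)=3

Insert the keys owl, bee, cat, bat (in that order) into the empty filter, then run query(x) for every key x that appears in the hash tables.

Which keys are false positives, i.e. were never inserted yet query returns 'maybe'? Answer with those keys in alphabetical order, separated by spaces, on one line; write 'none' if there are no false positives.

Start: bits=00000000000
After insert 'owl': sets bits 6 9 -> bits=00000010010
After insert 'bee': sets bits 1 4 -> bits=01001010010
After insert 'cat': sets bits 5 9 -> bits=01001110010
After insert 'bat': sets bits 6 10 -> bits=01001110011
Not inserted: ant cow koi yak — query each against bits=01001110011:
query ant: checks bit7=0, bit8=0 (has a 0) -> no => not a false positive
query cow: checks bit5=1 (all 1) -> maybe => FALSE POSITIVE
query koi: checks bit0=0, bit3=0 (has a 0) -> no => not a false positive
query yak: checks bit9=1, bit10=1 (all 1) -> maybe => FALSE POSITIVE
False positives (alphabetical): cow yak

Answer: cow yak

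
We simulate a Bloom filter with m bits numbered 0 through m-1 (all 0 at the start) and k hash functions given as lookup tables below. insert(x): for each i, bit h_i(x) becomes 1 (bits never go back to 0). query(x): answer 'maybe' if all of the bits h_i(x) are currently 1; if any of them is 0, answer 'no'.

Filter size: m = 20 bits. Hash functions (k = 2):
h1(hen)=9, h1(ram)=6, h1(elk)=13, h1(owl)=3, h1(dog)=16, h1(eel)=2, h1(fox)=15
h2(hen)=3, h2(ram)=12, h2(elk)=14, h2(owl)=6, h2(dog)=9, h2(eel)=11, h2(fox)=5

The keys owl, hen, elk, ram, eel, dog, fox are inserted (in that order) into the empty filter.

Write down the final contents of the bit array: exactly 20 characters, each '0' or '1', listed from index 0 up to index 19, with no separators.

Answer: 00110110010111111000

Derivation:
Start: bits=00000000000000000000
After insert 'owl': sets bits 3 6 -> bits=00010010000000000000
After insert 'hen': sets bits 3 9 -> bits=00010010010000000000
After insert 'elk': sets bits 13 14 -> bits=00010010010001100000
After insert 'ram': sets bits 6 12 -> bits=00010010010011100000
After insert 'eel': sets bits 2 11 -> bits=00110010010111100000
After insert 'dog': sets bits 9 16 -> bits=00110010010111101000
After insert 'fox': sets bits 5 15 -> bits=00110110010111111000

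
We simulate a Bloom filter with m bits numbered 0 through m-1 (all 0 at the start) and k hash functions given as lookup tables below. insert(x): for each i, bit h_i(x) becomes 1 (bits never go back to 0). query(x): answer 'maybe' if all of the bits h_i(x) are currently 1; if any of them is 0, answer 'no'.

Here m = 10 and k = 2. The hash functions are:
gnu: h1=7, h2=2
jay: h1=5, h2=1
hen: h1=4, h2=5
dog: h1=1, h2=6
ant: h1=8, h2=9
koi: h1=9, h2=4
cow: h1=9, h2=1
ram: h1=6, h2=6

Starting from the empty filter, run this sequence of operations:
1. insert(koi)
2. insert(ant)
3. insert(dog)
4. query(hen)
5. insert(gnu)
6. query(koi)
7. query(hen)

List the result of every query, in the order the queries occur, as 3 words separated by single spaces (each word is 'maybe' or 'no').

Answer: no maybe no

Derivation:
Start: bits=0000000000
Op 1: insert koi -> sets bits 4 9 -> bits=0000100001
Op 2: insert ant -> sets bits 8 9 -> bits=0000100011
Op 3: insert dog -> sets bits 1 6 -> bits=0100101011
Op 4: query hen -> checks bit4=1, bit5=0 (has a 0) -> no
Op 5: insert gnu -> sets bits 2 7 -> bits=0110101111
Op 6: query koi -> checks bit4=1, bit9=1 (all 1) -> maybe
Op 7: query hen -> checks bit4=1, bit5=0 (has a 0) -> no
Query results in order: no maybe no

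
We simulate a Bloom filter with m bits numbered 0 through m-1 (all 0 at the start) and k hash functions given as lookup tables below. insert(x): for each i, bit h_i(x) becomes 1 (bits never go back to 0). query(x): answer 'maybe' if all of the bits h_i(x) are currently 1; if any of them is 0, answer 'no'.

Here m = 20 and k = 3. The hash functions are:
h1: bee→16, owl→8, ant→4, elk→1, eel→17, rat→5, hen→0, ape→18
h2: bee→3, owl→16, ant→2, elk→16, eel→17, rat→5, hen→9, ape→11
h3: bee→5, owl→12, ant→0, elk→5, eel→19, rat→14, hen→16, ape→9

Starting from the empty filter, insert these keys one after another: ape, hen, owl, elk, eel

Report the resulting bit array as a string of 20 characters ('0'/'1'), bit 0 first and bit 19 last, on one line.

Start: bits=00000000000000000000
After insert 'ape': sets bits 9 11 18 -> bits=00000000010100000010
After insert 'hen': sets bits 0 9 16 -> bits=10000000010100001010
After insert 'owl': sets bits 8 12 16 -> bits=10000000110110001010
After insert 'elk': sets bits 1 5 16 -> bits=11000100110110001010
After insert 'eel': sets bits 17 19 -> bits=11000100110110001111

Answer: 11000100110110001111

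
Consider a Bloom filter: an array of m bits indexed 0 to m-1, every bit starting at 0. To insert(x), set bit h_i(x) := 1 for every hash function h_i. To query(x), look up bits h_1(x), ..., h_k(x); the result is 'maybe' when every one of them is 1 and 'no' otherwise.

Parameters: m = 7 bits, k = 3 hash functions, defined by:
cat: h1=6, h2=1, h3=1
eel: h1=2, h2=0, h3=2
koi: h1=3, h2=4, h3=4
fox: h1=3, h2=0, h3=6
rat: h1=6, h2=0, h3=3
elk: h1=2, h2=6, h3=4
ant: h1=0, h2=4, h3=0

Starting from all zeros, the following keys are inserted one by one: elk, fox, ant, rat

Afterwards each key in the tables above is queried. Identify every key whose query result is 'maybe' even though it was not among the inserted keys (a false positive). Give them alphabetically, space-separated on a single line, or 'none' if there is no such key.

Answer: eel koi

Derivation:
Start: bits=0000000
After insert 'elk': sets bits 2 4 6 -> bits=0010101
After insert 'fox': sets bits 0 3 6 -> bits=1011101
After insert 'ant': sets bits 0 4 -> bits=1011101
After insert 'rat': sets bits 0 3 6 -> bits=1011101
Not inserted: cat eel koi — query each against bits=1011101:
query cat: checks bit1=0, bit6=1 (has a 0) -> no => not a false positive
query eel: checks bit0=1, bit2=1 (all 1) -> maybe => FALSE POSITIVE
query koi: checks bit3=1, bit4=1 (all 1) -> maybe => FALSE POSITIVE
False positives (alphabetical): eel koi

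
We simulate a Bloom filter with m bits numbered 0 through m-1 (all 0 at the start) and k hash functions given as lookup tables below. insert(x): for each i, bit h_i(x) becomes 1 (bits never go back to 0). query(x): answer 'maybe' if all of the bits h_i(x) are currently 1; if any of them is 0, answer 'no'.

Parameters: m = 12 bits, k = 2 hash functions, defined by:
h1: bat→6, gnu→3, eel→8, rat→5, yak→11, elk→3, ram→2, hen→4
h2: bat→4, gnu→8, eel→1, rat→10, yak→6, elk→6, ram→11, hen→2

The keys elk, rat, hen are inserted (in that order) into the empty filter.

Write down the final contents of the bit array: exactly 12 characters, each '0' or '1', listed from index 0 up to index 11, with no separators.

Answer: 001111100010

Derivation:
Start: bits=000000000000
After insert 'elk': sets bits 3 6 -> bits=000100100000
After insert 'rat': sets bits 5 10 -> bits=000101100010
After insert 'hen': sets bits 2 4 -> bits=001111100010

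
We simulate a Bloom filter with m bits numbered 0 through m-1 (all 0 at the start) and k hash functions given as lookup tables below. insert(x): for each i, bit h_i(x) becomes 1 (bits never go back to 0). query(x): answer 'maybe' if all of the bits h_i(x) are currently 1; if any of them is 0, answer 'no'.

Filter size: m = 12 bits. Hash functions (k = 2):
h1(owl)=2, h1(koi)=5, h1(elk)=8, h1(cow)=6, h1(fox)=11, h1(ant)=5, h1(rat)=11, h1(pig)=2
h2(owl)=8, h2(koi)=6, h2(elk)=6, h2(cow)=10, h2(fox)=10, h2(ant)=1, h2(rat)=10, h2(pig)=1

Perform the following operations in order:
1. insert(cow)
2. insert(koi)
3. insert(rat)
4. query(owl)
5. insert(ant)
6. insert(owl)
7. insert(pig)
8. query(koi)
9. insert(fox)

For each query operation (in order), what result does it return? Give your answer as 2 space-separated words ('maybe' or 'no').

Start: bits=000000000000
Op 1: insert cow -> sets bits 6 10 -> bits=000000100010
Op 2: insert koi -> sets bits 5 6 -> bits=000001100010
Op 3: insert rat -> sets bits 10 11 -> bits=000001100011
Op 4: query owl -> checks bit2=0, bit8=0 (has a 0) -> no
Op 5: insert ant -> sets bits 1 5 -> bits=010001100011
Op 6: insert owl -> sets bits 2 8 -> bits=011001101011
Op 7: insert pig -> sets bits 1 2 -> bits=011001101011
Op 8: query koi -> checks bit5=1, bit6=1 (all 1) -> maybe
Op 9: insert fox -> sets bits 10 11 -> bits=011001101011
Query results in order: no maybe

Answer: no maybe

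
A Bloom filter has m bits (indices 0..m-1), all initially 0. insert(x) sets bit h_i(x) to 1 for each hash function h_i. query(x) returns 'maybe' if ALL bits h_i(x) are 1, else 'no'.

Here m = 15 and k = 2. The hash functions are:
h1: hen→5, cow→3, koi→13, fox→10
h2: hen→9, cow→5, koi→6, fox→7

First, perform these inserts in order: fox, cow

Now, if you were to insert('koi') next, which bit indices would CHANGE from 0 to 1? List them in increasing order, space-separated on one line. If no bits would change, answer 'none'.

Start: bits=000000000000000
After insert 'fox': sets bits 7 10 -> bits=000000010010000
After insert 'cow': sets bits 3 5 -> bits=000101010010000
insert 'koi' would touch bits 6 13; currently bit6=0, bit13=0
Bits that are 0 among those (would change 0->1): 6 13

Answer: 6 13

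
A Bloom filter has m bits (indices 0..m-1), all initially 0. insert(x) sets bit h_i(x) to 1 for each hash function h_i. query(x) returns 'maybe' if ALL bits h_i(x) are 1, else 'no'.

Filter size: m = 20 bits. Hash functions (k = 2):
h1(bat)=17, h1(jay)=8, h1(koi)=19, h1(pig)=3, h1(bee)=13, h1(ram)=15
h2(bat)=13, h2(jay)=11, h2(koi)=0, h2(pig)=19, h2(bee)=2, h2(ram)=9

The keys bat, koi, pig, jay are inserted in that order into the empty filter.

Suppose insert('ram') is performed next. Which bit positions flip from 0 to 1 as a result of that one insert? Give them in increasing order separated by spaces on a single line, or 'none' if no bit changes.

Start: bits=00000000000000000000
After insert 'bat': sets bits 13 17 -> bits=00000000000001000100
After insert 'koi': sets bits 0 19 -> bits=10000000000001000101
After insert 'pig': sets bits 3 19 -> bits=10010000000001000101
After insert 'jay': sets bits 8 11 -> bits=10010000100101000101
insert 'ram' would touch bits 9 15; currently bit9=0, bit15=0
Bits that are 0 among those (would change 0->1): 9 15

Answer: 9 15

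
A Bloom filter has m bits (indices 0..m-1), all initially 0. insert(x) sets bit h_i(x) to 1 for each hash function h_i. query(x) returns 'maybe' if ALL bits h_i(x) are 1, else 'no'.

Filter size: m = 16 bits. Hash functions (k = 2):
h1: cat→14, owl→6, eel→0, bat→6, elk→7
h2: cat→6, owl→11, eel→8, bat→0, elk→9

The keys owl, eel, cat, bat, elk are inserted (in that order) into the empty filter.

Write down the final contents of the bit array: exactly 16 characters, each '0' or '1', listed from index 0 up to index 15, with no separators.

Answer: 1000001111010010

Derivation:
Start: bits=0000000000000000
After insert 'owl': sets bits 6 11 -> bits=0000001000010000
After insert 'eel': sets bits 0 8 -> bits=1000001010010000
After insert 'cat': sets bits 6 14 -> bits=1000001010010010
After insert 'bat': sets bits 0 6 -> bits=1000001010010010
After insert 'elk': sets bits 7 9 -> bits=1000001111010010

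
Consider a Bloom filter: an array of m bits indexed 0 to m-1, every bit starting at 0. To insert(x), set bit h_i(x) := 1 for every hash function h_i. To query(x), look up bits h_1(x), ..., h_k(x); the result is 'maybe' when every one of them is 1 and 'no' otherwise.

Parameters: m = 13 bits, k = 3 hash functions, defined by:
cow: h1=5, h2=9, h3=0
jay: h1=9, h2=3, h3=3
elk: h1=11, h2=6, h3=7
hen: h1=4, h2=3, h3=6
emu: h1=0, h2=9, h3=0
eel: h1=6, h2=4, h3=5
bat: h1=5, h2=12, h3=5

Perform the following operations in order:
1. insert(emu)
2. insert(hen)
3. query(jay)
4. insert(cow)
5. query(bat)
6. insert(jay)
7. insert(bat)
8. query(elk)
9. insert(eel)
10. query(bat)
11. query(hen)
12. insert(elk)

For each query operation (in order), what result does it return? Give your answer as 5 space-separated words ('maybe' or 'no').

Answer: maybe no no maybe maybe

Derivation:
Start: bits=0000000000000
Op 1: insert emu -> sets bits 0 9 -> bits=1000000001000
Op 2: insert hen -> sets bits 3 4 6 -> bits=1001101001000
Op 3: query jay -> checks bit3=1, bit9=1 (all 1) -> maybe
Op 4: insert cow -> sets bits 0 5 9 -> bits=1001111001000
Op 5: query bat -> checks bit5=1, bit12=0 (has a 0) -> no
Op 6: insert jay -> sets bits 3 9 -> bits=1001111001000
Op 7: insert bat -> sets bits 5 12 -> bits=1001111001001
Op 8: query elk -> checks bit6=1, bit7=0, bit11=0 (has a 0) -> no
Op 9: insert eel -> sets bits 4 5 6 -> bits=1001111001001
Op 10: query bat -> checks bit5=1, bit12=1 (all 1) -> maybe
Op 11: query hen -> checks bit3=1, bit4=1, bit6=1 (all 1) -> maybe
Op 12: insert elk -> sets bits 6 7 11 -> bits=1001111101011
Query results in order: maybe no no maybe maybe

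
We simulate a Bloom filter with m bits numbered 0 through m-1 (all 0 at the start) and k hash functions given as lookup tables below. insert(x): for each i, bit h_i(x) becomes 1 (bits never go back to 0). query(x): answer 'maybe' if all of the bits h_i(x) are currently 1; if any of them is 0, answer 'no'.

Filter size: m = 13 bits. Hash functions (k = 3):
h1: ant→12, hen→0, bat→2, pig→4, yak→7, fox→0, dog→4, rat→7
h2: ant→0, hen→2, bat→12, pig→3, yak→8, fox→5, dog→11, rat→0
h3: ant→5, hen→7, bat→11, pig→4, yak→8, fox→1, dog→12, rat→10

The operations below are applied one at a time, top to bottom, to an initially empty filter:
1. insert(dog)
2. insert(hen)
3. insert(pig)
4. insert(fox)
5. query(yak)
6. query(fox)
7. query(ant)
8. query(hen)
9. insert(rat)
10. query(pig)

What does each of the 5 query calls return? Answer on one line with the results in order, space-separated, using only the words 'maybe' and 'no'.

Start: bits=0000000000000
Op 1: insert dog -> sets bits 4 11 12 -> bits=0000100000011
Op 2: insert hen -> sets bits 0 2 7 -> bits=1010100100011
Op 3: insert pig -> sets bits 3 4 -> bits=1011100100011
Op 4: insert fox -> sets bits 0 1 5 -> bits=1111110100011
Op 5: query yak -> checks bit7=1, bit8=0 (has a 0) -> no
Op 6: query fox -> checks bit0=1, bit1=1, bit5=1 (all 1) -> maybe
Op 7: query ant -> checks bit0=1, bit5=1, bit12=1 (all 1) -> maybe
Op 8: query hen -> checks bit0=1, bit2=1, bit7=1 (all 1) -> maybe
Op 9: insert rat -> sets bits 0 7 10 -> bits=1111110100111
Op 10: query pig -> checks bit3=1, bit4=1 (all 1) -> maybe
Query results in order: no maybe maybe maybe maybe

Answer: no maybe maybe maybe maybe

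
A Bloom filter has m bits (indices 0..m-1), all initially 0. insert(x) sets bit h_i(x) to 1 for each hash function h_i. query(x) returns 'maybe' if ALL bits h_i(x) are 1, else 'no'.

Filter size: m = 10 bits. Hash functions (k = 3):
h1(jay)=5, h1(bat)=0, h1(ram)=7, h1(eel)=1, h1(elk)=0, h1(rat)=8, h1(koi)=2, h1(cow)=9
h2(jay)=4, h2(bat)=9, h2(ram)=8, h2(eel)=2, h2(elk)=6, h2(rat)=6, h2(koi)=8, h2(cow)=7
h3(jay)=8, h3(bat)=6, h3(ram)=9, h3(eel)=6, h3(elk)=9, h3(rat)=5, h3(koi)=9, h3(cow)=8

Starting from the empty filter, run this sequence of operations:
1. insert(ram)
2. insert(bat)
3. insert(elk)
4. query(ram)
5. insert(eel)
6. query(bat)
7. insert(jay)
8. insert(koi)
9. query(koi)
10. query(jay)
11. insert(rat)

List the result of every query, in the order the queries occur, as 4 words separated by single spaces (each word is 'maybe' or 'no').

Answer: maybe maybe maybe maybe

Derivation:
Start: bits=0000000000
Op 1: insert ram -> sets bits 7 8 9 -> bits=0000000111
Op 2: insert bat -> sets bits 0 6 9 -> bits=1000001111
Op 3: insert elk -> sets bits 0 6 9 -> bits=1000001111
Op 4: query ram -> checks bit7=1, bit8=1, bit9=1 (all 1) -> maybe
Op 5: insert eel -> sets bits 1 2 6 -> bits=1110001111
Op 6: query bat -> checks bit0=1, bit6=1, bit9=1 (all 1) -> maybe
Op 7: insert jay -> sets bits 4 5 8 -> bits=1110111111
Op 8: insert koi -> sets bits 2 8 9 -> bits=1110111111
Op 9: query koi -> checks bit2=1, bit8=1, bit9=1 (all 1) -> maybe
Op 10: query jay -> checks bit4=1, bit5=1, bit8=1 (all 1) -> maybe
Op 11: insert rat -> sets bits 5 6 8 -> bits=1110111111
Query results in order: maybe maybe maybe maybe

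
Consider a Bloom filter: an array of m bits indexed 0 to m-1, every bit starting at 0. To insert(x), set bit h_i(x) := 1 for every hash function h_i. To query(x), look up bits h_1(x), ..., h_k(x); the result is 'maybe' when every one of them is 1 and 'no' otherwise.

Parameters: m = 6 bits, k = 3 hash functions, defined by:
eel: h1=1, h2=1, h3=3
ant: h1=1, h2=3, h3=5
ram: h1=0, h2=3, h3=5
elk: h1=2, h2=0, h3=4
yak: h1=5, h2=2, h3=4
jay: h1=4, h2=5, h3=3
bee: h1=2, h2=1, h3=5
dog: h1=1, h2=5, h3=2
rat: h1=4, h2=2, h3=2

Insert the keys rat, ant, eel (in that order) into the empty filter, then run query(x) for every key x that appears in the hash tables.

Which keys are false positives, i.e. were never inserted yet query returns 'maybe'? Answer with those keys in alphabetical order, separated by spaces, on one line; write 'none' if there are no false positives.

Answer: bee dog jay yak

Derivation:
Start: bits=000000
After insert 'rat': sets bits 2 4 -> bits=001010
After insert 'ant': sets bits 1 3 5 -> bits=011111
After insert 'eel': sets bits 1 3 -> bits=011111
Not inserted: bee dog elk jay ram yak — query each against bits=011111:
query bee: checks bit1=1, bit2=1, bit5=1 (all 1) -> maybe => FALSE POSITIVE
query dog: checks bit1=1, bit2=1, bit5=1 (all 1) -> maybe => FALSE POSITIVE
query elk: checks bit0=0, bit2=1, bit4=1 (has a 0) -> no => not a false positive
query jay: checks bit3=1, bit4=1, bit5=1 (all 1) -> maybe => FALSE POSITIVE
query ram: checks bit0=0, bit3=1, bit5=1 (has a 0) -> no => not a false positive
query yak: checks bit2=1, bit4=1, bit5=1 (all 1) -> maybe => FALSE POSITIVE
False positives (alphabetical): bee dog jay yak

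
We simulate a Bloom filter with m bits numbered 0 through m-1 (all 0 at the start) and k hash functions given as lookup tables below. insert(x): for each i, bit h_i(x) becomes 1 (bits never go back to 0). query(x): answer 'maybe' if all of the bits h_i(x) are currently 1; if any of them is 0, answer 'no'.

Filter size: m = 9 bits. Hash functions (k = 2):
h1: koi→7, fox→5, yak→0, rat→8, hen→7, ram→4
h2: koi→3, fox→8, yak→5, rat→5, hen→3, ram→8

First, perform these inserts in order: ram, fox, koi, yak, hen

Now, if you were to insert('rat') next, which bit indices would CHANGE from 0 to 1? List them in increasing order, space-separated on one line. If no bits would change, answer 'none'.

Answer: none

Derivation:
Start: bits=000000000
After insert 'ram': sets bits 4 8 -> bits=000010001
After insert 'fox': sets bits 5 8 -> bits=000011001
After insert 'koi': sets bits 3 7 -> bits=000111011
After insert 'yak': sets bits 0 5 -> bits=100111011
After insert 'hen': sets bits 3 7 -> bits=100111011
insert 'rat' would touch bits 5 8; currently bit5=1, bit8=1
Bits that are 0 among those (would change 0->1): none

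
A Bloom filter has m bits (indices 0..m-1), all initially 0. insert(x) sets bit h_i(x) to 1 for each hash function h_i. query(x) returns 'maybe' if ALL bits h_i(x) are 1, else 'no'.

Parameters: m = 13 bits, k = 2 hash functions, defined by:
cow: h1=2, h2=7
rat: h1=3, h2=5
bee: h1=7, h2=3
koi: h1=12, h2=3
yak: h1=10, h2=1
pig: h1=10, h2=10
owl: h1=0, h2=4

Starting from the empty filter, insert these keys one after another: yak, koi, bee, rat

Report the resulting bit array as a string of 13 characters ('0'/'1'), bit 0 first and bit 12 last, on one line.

Start: bits=0000000000000
After insert 'yak': sets bits 1 10 -> bits=0100000000100
After insert 'koi': sets bits 3 12 -> bits=0101000000101
After insert 'bee': sets bits 3 7 -> bits=0101000100101
After insert 'rat': sets bits 3 5 -> bits=0101010100101

Answer: 0101010100101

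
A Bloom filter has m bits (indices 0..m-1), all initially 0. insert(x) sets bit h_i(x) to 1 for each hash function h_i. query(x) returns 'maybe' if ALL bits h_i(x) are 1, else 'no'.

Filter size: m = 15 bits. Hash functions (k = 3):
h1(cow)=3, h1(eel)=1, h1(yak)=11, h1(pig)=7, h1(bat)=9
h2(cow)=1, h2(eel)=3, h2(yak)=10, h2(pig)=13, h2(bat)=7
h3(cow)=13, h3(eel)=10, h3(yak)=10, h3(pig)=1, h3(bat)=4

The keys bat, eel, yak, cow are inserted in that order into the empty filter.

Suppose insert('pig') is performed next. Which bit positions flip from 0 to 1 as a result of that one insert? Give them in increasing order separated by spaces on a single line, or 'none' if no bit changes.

Answer: none

Derivation:
Start: bits=000000000000000
After insert 'bat': sets bits 4 7 9 -> bits=000010010100000
After insert 'eel': sets bits 1 3 10 -> bits=010110010110000
After insert 'yak': sets bits 10 11 -> bits=010110010111000
After insert 'cow': sets bits 1 3 13 -> bits=010110010111010
insert 'pig' would touch bits 1 7 13; currently bit1=1, bit7=1, bit13=1
Bits that are 0 among those (would change 0->1): none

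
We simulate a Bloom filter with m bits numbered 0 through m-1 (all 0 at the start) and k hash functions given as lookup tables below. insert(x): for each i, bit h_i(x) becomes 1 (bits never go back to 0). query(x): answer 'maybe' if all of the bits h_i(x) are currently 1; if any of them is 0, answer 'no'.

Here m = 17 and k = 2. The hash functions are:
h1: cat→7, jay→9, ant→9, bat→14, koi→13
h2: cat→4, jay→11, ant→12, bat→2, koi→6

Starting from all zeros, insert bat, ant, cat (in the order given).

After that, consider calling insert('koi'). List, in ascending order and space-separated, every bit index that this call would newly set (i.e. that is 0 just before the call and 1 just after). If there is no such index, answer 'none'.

Answer: 6 13

Derivation:
Start: bits=00000000000000000
After insert 'bat': sets bits 2 14 -> bits=00100000000000100
After insert 'ant': sets bits 9 12 -> bits=00100000010010100
After insert 'cat': sets bits 4 7 -> bits=00101001010010100
insert 'koi' would touch bits 6 13; currently bit6=0, bit13=0
Bits that are 0 among those (would change 0->1): 6 13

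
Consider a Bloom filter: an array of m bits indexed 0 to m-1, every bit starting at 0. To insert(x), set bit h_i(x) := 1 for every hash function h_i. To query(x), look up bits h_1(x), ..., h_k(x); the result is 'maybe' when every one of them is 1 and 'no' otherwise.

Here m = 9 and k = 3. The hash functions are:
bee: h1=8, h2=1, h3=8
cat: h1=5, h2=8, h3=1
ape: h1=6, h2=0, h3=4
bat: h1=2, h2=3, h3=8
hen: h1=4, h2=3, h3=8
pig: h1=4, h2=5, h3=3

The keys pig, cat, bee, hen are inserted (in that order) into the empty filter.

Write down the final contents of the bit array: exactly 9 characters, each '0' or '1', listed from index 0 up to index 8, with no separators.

Answer: 010111001

Derivation:
Start: bits=000000000
After insert 'pig': sets bits 3 4 5 -> bits=000111000
After insert 'cat': sets bits 1 5 8 -> bits=010111001
After insert 'bee': sets bits 1 8 -> bits=010111001
After insert 'hen': sets bits 3 4 8 -> bits=010111001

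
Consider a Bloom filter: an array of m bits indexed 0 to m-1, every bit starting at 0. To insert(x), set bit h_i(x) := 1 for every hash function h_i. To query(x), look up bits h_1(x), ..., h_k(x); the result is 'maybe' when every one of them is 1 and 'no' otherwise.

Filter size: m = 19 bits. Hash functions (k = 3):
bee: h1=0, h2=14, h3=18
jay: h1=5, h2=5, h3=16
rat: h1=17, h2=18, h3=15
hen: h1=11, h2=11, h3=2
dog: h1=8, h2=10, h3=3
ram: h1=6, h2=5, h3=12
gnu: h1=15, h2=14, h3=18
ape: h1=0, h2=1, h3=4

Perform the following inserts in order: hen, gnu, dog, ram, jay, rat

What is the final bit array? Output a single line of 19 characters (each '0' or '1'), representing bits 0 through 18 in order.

Start: bits=0000000000000000000
After insert 'hen': sets bits 2 11 -> bits=0010000000010000000
After insert 'gnu': sets bits 14 15 18 -> bits=0010000000010011001
After insert 'dog': sets bits 3 8 10 -> bits=0011000010110011001
After insert 'ram': sets bits 5 6 12 -> bits=0011011010111011001
After insert 'jay': sets bits 5 16 -> bits=0011011010111011101
After insert 'rat': sets bits 15 17 18 -> bits=0011011010111011111

Answer: 0011011010111011111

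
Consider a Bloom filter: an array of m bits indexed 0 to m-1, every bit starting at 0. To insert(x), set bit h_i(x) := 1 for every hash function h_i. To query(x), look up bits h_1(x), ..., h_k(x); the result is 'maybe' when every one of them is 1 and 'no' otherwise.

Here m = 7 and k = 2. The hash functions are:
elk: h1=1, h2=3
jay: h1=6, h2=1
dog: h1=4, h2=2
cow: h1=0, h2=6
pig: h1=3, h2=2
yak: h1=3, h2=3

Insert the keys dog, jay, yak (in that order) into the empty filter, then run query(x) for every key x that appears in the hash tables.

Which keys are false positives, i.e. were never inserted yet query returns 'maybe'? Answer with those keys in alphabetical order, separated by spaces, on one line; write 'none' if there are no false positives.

Answer: elk pig

Derivation:
Start: bits=0000000
After insert 'dog': sets bits 2 4 -> bits=0010100
After insert 'jay': sets bits 1 6 -> bits=0110101
After insert 'yak': sets bits 3 -> bits=0111101
Not inserted: cow elk pig — query each against bits=0111101:
query cow: checks bit0=0, bit6=1 (has a 0) -> no => not a false positive
query elk: checks bit1=1, bit3=1 (all 1) -> maybe => FALSE POSITIVE
query pig: checks bit2=1, bit3=1 (all 1) -> maybe => FALSE POSITIVE
False positives (alphabetical): elk pig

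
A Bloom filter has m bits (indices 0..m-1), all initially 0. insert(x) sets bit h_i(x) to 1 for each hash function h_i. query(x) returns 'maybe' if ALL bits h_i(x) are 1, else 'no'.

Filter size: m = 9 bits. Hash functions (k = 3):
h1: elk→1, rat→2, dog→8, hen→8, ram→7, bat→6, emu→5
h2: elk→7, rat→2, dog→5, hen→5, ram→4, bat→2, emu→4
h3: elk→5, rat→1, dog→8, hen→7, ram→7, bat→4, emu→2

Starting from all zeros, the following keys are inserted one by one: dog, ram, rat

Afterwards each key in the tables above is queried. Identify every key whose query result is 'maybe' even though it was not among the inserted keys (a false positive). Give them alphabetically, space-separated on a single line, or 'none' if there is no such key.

Answer: elk emu hen

Derivation:
Start: bits=000000000
After insert 'dog': sets bits 5 8 -> bits=000001001
After insert 'ram': sets bits 4 7 -> bits=000011011
After insert 'rat': sets bits 1 2 -> bits=011011011
Not inserted: bat elk emu hen — query each against bits=011011011:
query bat: checks bit2=1, bit4=1, bit6=0 (has a 0) -> no => not a false positive
query elk: checks bit1=1, bit5=1, bit7=1 (all 1) -> maybe => FALSE POSITIVE
query emu: checks bit2=1, bit4=1, bit5=1 (all 1) -> maybe => FALSE POSITIVE
query hen: checks bit5=1, bit7=1, bit8=1 (all 1) -> maybe => FALSE POSITIVE
False positives (alphabetical): elk emu hen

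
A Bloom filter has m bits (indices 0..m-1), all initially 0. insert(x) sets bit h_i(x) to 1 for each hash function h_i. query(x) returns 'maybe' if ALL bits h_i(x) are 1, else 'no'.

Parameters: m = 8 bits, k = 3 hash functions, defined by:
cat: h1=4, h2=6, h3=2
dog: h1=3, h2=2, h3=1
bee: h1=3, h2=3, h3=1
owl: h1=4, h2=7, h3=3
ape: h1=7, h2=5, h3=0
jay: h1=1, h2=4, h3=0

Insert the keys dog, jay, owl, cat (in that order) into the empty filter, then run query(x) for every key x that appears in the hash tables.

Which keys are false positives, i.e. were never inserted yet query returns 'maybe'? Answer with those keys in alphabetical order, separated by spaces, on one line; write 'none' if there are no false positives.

Start: bits=00000000
After insert 'dog': sets bits 1 2 3 -> bits=01110000
After insert 'jay': sets bits 0 1 4 -> bits=11111000
After insert 'owl': sets bits 3 4 7 -> bits=11111001
After insert 'cat': sets bits 2 4 6 -> bits=11111011
Not inserted: ape bee — query each against bits=11111011:
query ape: checks bit0=1, bit5=0, bit7=1 (has a 0) -> no => not a false positive
query bee: checks bit1=1, bit3=1 (all 1) -> maybe => FALSE POSITIVE
False positives (alphabetical): bee

Answer: bee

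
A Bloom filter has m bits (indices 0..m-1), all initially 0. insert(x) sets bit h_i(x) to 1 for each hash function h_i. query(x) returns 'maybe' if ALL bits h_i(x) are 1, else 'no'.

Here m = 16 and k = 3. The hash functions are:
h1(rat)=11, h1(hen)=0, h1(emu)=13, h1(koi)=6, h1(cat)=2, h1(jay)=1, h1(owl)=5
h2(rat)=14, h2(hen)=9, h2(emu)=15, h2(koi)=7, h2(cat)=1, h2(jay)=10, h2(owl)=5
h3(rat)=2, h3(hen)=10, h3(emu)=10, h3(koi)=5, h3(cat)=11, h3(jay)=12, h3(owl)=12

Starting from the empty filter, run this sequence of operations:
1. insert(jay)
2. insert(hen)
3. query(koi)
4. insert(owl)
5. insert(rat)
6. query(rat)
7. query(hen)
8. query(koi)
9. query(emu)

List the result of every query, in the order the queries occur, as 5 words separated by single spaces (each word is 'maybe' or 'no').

Start: bits=0000000000000000
Op 1: insert jay -> sets bits 1 10 12 -> bits=0100000000101000
Op 2: insert hen -> sets bits 0 9 10 -> bits=1100000001101000
Op 3: query koi -> checks bit5=0, bit6=0, bit7=0 (has a 0) -> no
Op 4: insert owl -> sets bits 5 12 -> bits=1100010001101000
Op 5: insert rat -> sets bits 2 11 14 -> bits=1110010001111010
Op 6: query rat -> checks bit2=1, bit11=1, bit14=1 (all 1) -> maybe
Op 7: query hen -> checks bit0=1, bit9=1, bit10=1 (all 1) -> maybe
Op 8: query koi -> checks bit5=1, bit6=0, bit7=0 (has a 0) -> no
Op 9: query emu -> checks bit10=1, bit13=0, bit15=0 (has a 0) -> no
Query results in order: no maybe maybe no no

Answer: no maybe maybe no no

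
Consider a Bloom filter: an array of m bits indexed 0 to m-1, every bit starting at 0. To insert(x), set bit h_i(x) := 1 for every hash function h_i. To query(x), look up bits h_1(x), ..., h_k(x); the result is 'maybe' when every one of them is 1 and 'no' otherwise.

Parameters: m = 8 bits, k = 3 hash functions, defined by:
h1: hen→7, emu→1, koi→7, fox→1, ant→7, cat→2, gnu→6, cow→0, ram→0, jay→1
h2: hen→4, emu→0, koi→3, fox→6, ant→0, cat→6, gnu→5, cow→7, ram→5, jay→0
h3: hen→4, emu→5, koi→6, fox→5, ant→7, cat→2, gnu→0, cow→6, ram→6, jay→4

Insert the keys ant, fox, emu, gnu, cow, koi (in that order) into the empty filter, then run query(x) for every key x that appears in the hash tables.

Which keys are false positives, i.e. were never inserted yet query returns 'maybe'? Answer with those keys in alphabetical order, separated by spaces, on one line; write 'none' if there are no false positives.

Start: bits=00000000
After insert 'ant': sets bits 0 7 -> bits=10000001
After insert 'fox': sets bits 1 5 6 -> bits=11000111
After insert 'emu': sets bits 0 1 5 -> bits=11000111
After insert 'gnu': sets bits 0 5 6 -> bits=11000111
After insert 'cow': sets bits 0 6 7 -> bits=11000111
After insert 'koi': sets bits 3 6 7 -> bits=11010111
Not inserted: cat hen jay ram — query each against bits=11010111:
query cat: checks bit2=0, bit6=1 (has a 0) -> no => not a false positive
query hen: checks bit4=0, bit7=1 (has a 0) -> no => not a false positive
query jay: checks bit0=1, bit1=1, bit4=0 (has a 0) -> no => not a false positive
query ram: checks bit0=1, bit5=1, bit6=1 (all 1) -> maybe => FALSE POSITIVE
False positives (alphabetical): ram

Answer: ram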